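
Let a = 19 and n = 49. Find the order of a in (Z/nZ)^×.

6

Since 19 ∈ (Z/49Z)^×, its order divides φ(49) = φ(7^2) = 7·(7−1) = 42 = 2 · 3 · 7.
Divisors of 42: 1, 2, 3, 6, 7, 14, 21, 42.
Check 19^d mod 49 for each divisor in increasing order:
19^1 ≡ 19
19^2 ≡ 18
19^3 ≡ 48
19^6 ≡ 1
Therefore the multiplicative order of 19 modulo 49 is 6.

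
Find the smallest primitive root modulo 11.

φ(11) = 11 − 1 = 10 = 2 · 5.
Test candidates g = 2, 3, … against the prime factors q ∈ {2, 5} of φ(11): g is a generator iff g^(10/q) ≢ 1 for every such q.
g = 2: 2^5 ≡ 10; 2^2 ≡ 4 — none is 1, so 2 is a primitive root.
So 2 is the smallest generator of (Z/11Z)^×.

2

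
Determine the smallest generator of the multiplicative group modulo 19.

2

φ(19) = 19 − 1 = 18 = 2 · 3^2.
Test candidates g = 2, 3, … against the prime factors q ∈ {2, 3} of φ(19): g is a generator iff g^(18/q) ≢ 1 for every such q.
g = 2: 2^9 ≡ 18; 2^6 ≡ 7 — none is 1, so 2 is a primitive root.
The smallest primitive root modulo 19 is 2.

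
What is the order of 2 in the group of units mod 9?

6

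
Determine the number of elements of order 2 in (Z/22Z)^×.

φ(22) = φ(2)·φ(11) = 1·10 = 10 = 2 · 5.
In a cyclic group of order 10, there are φ(d) elements of order d for each divisor d of 10, and zero for non-divisors.
2 | 10, and φ(2) = 2 − 1 = 1.

1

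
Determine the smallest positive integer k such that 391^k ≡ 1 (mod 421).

420

ord(391) | φ(421) = 421 − 1 = 420 = 2^2 · 3 · 5 · 7.
Divisors of 420: 1, 2, 3, 4, 5, 6, 7, 10, 12, 14, 15, 20, 21, 28, 30, 35, 42, 60, 70, 84, 105, 140, 210, 420.
Test each divisor d:
391^1 ≡ 391
391^2 ≡ 58
391^3 ≡ 365
391^4 ≡ 417
391^5 ≡ 120
391^6 ≡ 189
391^7 ≡ 224
391^10 ≡ 86
391^12 ≡ 357
391^14 ≡ 77
391^15 ≡ 216
391^20 ≡ 239
391^21 ≡ 408
391^28 ≡ 35
391^30 ≡ 346
391^35 ≡ 262
391^42 ≡ 169
391^60 ≡ 152
391^70 ≡ 21
391^84 ≡ 354
391^105 ≡ 29
391^140 ≡ 20
391^210 ≡ 420
391^420 ≡ 1
So ord_421(391) = 420.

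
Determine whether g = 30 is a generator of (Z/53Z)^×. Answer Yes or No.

No

φ(53) = 53 − 1 = 52 = 2^2 · 13.
It suffices to check that the order of 30 is not a proper divisor of 52: compute 30^(52/q) for q ∈ {2, 13}.
30^26 ≡ 52 (mod 53)  [q = 2: ≢ 1 ✓]
30^4 ≡ 1 (mod 53)  [q = 13: ≡ 1 ✗]
Since 30^4 ≡ 1, the order of 30 divides 4 < 52, so 30 is not a primitive root.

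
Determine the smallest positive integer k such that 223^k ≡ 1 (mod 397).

By Lagrange's theorem, ord_397(223) divides φ(397) = 397 − 1 = 396 = 2^2 · 3^2 · 11.
Divisors of 396: 1, 2, 3, 4, 6, 9, 11, 12, 18, 22, 33, 36, 44, 66, 99, 132, 198, 396.
Compute 223^d (mod 397) for the divisors d until we hit 1:
223^1 ≡ 223 (mod 397)
223^2 ≡ 104 (mod 397)
223^3 ≡ 166 (mod 397)
223^4 ≡ 97 (mod 397)
223^6 ≡ 163 (mod 397)
223^9 ≡ 62 (mod 397)
223^11 ≡ 96 (mod 397)
223^12 ≡ 367 (mod 397)
223^18 ≡ 271 (mod 397)
223^22 ≡ 85 (mod 397)
223^33 ≡ 220 (mod 397)
223^36 ≡ 393 (mod 397)
223^44 ≡ 79 (mod 397)
223^66 ≡ 363 (mod 397)
223^99 ≡ 63 (mod 397)
223^132 ≡ 362 (mod 397)
223^198 ≡ 396 (mod 397)
223^396 ≡ 1 (mod 397) ✓
Hence ord(223) = 396.

396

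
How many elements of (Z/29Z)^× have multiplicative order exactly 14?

φ(29) = 29 − 1 = 28 = 2^2 · 7.
(Z/29Z)^× is cyclic (|G| = 28); a cyclic group of order m has exactly φ(d) elements of each order d | m, and none otherwise.
14 = 2 · 7 divides 28, and φ(14) = 6.

6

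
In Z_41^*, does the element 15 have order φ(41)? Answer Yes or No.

Yes

φ(41) = 41 − 1 = 40 = 2^3 · 5.
It suffices to check that the order of 15 is not a proper divisor of 40: compute 15^(40/q) for q ∈ {2, 5}.
15^20 ≡ 40 (mod 41)  [q = 2: ≢ 1 ✓]
15^8 ≡ 18 (mod 41)  [q = 5: ≢ 1 ✓]
Every test exponent gives a nontrivial residue, hence 15 generates the full group.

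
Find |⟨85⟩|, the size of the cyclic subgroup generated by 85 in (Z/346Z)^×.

By Lagrange's theorem, ord_346(85) divides φ(346) = φ(2)·φ(173) = 1·172 = 172 = 2^2 · 43.
Divisors of 172: 1, 2, 4, 43, 86, 172.
Compute 85^d (mod 346) for the divisors d until we hit 1:
85^1 ≡ 85
85^2 ≡ 305
85^4 ≡ 297
85^43 ≡ 1
The smallest such exponent is 43, so the order of 85 is 43.

43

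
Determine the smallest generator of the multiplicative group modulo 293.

2

φ(293) = 293 − 1 = 292 = 2^2 · 73.
g is a primitive root iff g^(292/q) ≢ 1 (mod 293) for each prime q ∈ {2, 73}.
g = 2: 2^146 ≡ 292; 2^4 ≡ 16 — none is 1, so 2 is a primitive root.
The smallest primitive root modulo 293 is 2.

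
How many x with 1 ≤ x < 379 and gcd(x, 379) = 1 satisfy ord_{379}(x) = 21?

φ(379) = 379 − 1 = 378 = 2 · 3^3 · 7.
(Z/379Z)^× is cyclic (|G| = 378); a cyclic group of order m has exactly φ(d) elements of each order d | m, and none otherwise.
21 = 3 · 7 divides 378, and φ(21) = 12.

12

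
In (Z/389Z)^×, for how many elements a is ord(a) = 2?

1

φ(389) = 389 − 1 = 388 = 2^2 · 97.
(Z/389Z)^× is cyclic (|G| = 388); a cyclic group of order m has exactly φ(d) elements of each order d | m, and none otherwise.
2 | 388, and φ(2) = 2 − 1 = 1.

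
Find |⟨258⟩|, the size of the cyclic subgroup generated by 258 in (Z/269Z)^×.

Since 258 ∈ (Z/269Z)^×, its order divides φ(269) = 269 − 1 = 268 = 2^2 · 67.
Divisors of 268: 1, 2, 4, 67, 134, 268.
Compute 258^d (mod 269) for the divisors d until we hit 1:
258^1 ≡ 258 (mod 269)
258^2 ≡ 121 (mod 269)
258^4 ≡ 115 (mod 269)
258^67 ≡ 1 (mod 269) ✓
So ord_269(258) = 67.

67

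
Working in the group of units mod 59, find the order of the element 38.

The order of 38 must divide φ(59) = 59 − 1 = 58 = 2 · 29.
Divisors of 58: 1, 2, 29, 58.
Check 38^d mod 59 for each divisor in increasing order:
38^1 ≡ 38 (mod 59)
38^2 ≡ 28 (mod 59)
38^29 ≡ 58 (mod 59)
38^58 ≡ 1 (mod 59) ✓
Therefore the multiplicative order of 38 modulo 59 is 58.

58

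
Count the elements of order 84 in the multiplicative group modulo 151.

φ(151) = 151 − 1 = 150 = 2 · 3 · 5^2.
Since (Z/151Z)^× is cyclic of order 150, the number of elements of order d is φ(d) when d | 150 and 0 otherwise.
Since 84 ∤ 150, the count is 0.

0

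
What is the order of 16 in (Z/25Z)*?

The order of 16 must divide φ(25) = φ(5^2) = 5·(5−1) = 20 = 2^2 · 5.
Divisors of 20: 1, 2, 4, 5, 10, 20.
Check 16^d mod 25 for each divisor in increasing order:
16^1 ≡ 16
16^2 ≡ 6
16^4 ≡ 11
16^5 ≡ 1
Therefore the multiplicative order of 16 modulo 25 is 5.

5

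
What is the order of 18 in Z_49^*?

3

The order of 18 must divide φ(49) = φ(7^2) = 7·(7−1) = 42 = 2 · 3 · 7.
Divisors of 42: 1, 2, 3, 6, 7, 14, 21, 42.
Check 18^d mod 49 for each divisor in increasing order:
18^1 ≡ 18 (mod 49)
18^2 ≡ 30 (mod 49)
18^3 ≡ 1 (mod 49) ✓
So ord_49(18) = 3.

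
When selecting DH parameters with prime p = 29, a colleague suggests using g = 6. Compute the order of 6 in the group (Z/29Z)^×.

14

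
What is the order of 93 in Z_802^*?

100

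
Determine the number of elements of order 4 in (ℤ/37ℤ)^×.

φ(37) = 37 − 1 = 36 = 2^2 · 3^2.
Since (Z/37Z)^× is cyclic of order 36, the number of elements of order d is φ(d) when d | 36 and 0 otherwise.
4 = 2^2 divides 36, and φ(4) = 2.

2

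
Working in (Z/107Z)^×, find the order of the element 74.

106

ord(74) | φ(107) = 107 − 1 = 106 = 2 · 53.
Divisors of 106: 1, 2, 53, 106.
Compute 74^d (mod 107) for the divisors d until we hit 1:
74^1 ≡ 74
74^2 ≡ 19
74^53 ≡ 106
74^106 ≡ 1
Therefore the multiplicative order of 74 modulo 107 is 106.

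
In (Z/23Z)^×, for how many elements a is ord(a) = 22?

10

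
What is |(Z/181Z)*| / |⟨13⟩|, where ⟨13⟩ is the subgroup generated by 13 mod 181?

4

By Lagrange's theorem, ord_181(13) divides φ(181) = 181 − 1 = 180 = 2^2 · 3^2 · 5.
Divisors of 180: 1, 2, 3, 4, 5, 6, 9, 10, 12, 15, 18, 20, 30, 36, 45, 60, 90, 180.
Evaluate successive powers at the divisors of 180:
13^1 ≡ 13 (mod 181)
13^2 ≡ 169 (mod 181)
13^3 ≡ 25 (mod 181)
13^4 ≡ 144 (mod 181)
13^5 ≡ 62 (mod 181)
13^6 ≡ 82 (mod 181)
13^9 ≡ 59 (mod 181)
13^10 ≡ 43 (mod 181)
13^12 ≡ 27 (mod 181)
13^15 ≡ 132 (mod 181)
13^18 ≡ 42 (mod 181)
13^20 ≡ 39 (mod 181)
13^30 ≡ 48 (mod 181)
13^36 ≡ 135 (mod 181)
13^45 ≡ 1 (mod 181) ✓
Thus |⟨13⟩| = ord(13) = 45.
The index is φ(181) / ord(13) = 180 / 45 = 4.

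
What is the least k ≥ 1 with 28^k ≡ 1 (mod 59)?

29

Since 28 ∈ (Z/59Z)^×, its order divides φ(59) = 59 − 1 = 58 = 2 · 29.
Divisors of 58: 1, 2, 29, 58.
Evaluate successive powers at the divisors of 58:
28^1 ≡ 28 (mod 59)
28^2 ≡ 17 (mod 59)
28^29 ≡ 1 (mod 59) ✓
So ord_59(28) = 29.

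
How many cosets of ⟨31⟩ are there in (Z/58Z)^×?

1

ord(31) | φ(58) = φ(2)·φ(29) = 1·28 = 28 = 2^2 · 7.
Divisors of 28: 1, 2, 4, 7, 14, 28.
Compute 31^d (mod 58) for the divisors d until we hit 1:
31^1 ≡ 31
31^2 ≡ 33
31^4 ≡ 45
31^7 ≡ 41
31^14 ≡ 57
31^28 ≡ 1
So ord_58(31) = 28, hence |⟨31⟩| = 28.
Index = |(Z/58Z)^×| / |⟨31⟩| = 28 / 28 = 1.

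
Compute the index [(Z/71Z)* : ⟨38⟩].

2

The order of 38 must divide φ(71) = 71 − 1 = 70 = 2 · 5 · 7.
Divisors of 70: 1, 2, 5, 7, 10, 14, 35, 70.
Test each divisor d:
38^1 ≡ 38 (mod 71)
38^2 ≡ 24 (mod 71)
38^5 ≡ 20 (mod 71)
38^7 ≡ 54 (mod 71)
38^10 ≡ 45 (mod 71)
38^14 ≡ 5 (mod 71)
38^35 ≡ 1 (mod 71) ✓
So ord_71(38) = 35, hence |⟨38⟩| = 35.
Index = |(Z/71Z)^×| / |⟨38⟩| = 70 / 35 = 2.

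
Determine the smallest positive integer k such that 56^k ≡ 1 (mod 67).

33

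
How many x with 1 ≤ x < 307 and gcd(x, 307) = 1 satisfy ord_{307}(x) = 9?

φ(307) = 307 − 1 = 306 = 2 · 3^2 · 17.
In a cyclic group of order 306, there are φ(d) elements of order d for each divisor d of 306, and zero for non-divisors.
9 = 3^2 divides 306, and φ(9) = 6.

6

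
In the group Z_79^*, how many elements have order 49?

0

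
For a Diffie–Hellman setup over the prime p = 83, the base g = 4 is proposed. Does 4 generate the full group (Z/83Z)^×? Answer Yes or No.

No

φ(83) = 83 − 1 = 82 = 2 · 41.
Test 4^(82/q) mod 83 for each prime factor q of 82:
4^41 ≡ 1 (mod 83)  [q = 2: ≡ 1 ✗]
4^2 ≡ 16 (mod 83)  [q = 41: ≢ 1 ✓]
The check at q = 2 fails, so 4 generates a proper subgroup.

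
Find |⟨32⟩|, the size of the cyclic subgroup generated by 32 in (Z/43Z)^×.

14

ord(32) | φ(43) = 43 − 1 = 42 = 2 · 3 · 7.
Divisors of 42: 1, 2, 3, 6, 7, 14, 21, 42.
Test each divisor d:
32^1 ≡ 32 (mod 43)
32^2 ≡ 35 (mod 43)
32^3 ≡ 2 (mod 43)
32^6 ≡ 4 (mod 43)
32^7 ≡ 42 (mod 43)
32^14 ≡ 1 (mod 43) ✓
So ord_43(32) = 14.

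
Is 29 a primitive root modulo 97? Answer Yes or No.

φ(97) = 97 − 1 = 96 = 2^5 · 3.
It suffices to check that the order of 29 is not a proper divisor of 96: compute 29^(96/q) for q ∈ {2, 3}.
29^48 ≡ 96 (mod 97)  [q = 2: ≢ 1 ✓]
29^32 ≡ 35 (mod 97)  [q = 3: ≢ 1 ✓]
None equal 1, so ord_97(29) = 96: 29 is a primitive root.

Yes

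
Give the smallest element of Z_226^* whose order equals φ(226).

φ(226) = φ(2)·φ(113) = 1·112 = 112 = 2^4 · 7.
Test candidates g = 2, 3, … against the prime factors q ∈ {2, 7} of φ(226): g is a generator iff g^(112/q) ≢ 1 for every such q.
g = 2: gcd(2, 226) = 2 > 1, not a unit — skip.
g = 3: 3^56 ≡ 225; 3^16 ≡ 49 — none is 1, so 3 is a primitive root.
Hence the least primitive root of 226 is 3.

3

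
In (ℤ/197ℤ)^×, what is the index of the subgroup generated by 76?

4

By Lagrange's theorem, ord_197(76) divides φ(197) = 197 − 1 = 196 = 2^2 · 7^2.
Divisors of 196: 1, 2, 4, 7, 14, 28, 49, 98, 196.
Check 76^d mod 197 for each divisor in increasing order:
76^1 ≡ 76 (mod 197)
76^2 ≡ 63 (mod 197)
76^4 ≡ 29 (mod 197)
76^7 ≡ 164 (mod 197)
76^14 ≡ 104 (mod 197)
76^28 ≡ 178 (mod 197)
76^49 ≡ 1 (mod 197) ✓
The order of 76 is 49, so the subgroup it generates has 49 elements.
Index = |(Z/197Z)^×| / |⟨76⟩| = 196 / 49 = 4.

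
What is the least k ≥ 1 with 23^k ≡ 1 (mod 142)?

14

The order of 23 must divide φ(142) = φ(2)·φ(71) = 1·70 = 70 = 2 · 5 · 7.
Divisors of 70: 1, 2, 5, 7, 10, 14, 35, 70.
Check 23^d mod 142 for each divisor in increasing order:
23^1 ≡ 23 (mod 142)
23^2 ≡ 103 (mod 142)
23^5 ≡ 51 (mod 142)
23^7 ≡ 141 (mod 142)
23^10 ≡ 45 (mod 142)
23^14 ≡ 1 (mod 142) ✓
Therefore the multiplicative order of 23 modulo 142 is 14.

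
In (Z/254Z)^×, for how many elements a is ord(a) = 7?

6

φ(254) = φ(2)·φ(127) = 1·126 = 126 = 2 · 3^2 · 7.
Since (Z/254Z)^× is cyclic of order 126, the number of elements of order d is φ(d) when d | 126 and 0 otherwise.
7 | 126, and φ(7) = 7 − 1 = 6.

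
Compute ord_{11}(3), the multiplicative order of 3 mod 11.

5

By Lagrange's theorem, ord_11(3) divides φ(11) = 11 − 1 = 10 = 2 · 5.
Divisors of 10: 1, 2, 5, 10.
Compute 3^d (mod 11) for the divisors d until we hit 1:
3^1 ≡ 3 (mod 11)
3^2 ≡ 9 (mod 11)
3^5 ≡ 1 (mod 11) ✓
Therefore the multiplicative order of 3 modulo 11 is 5.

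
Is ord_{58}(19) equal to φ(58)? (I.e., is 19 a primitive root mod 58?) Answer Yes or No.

φ(58) = φ(2)·φ(29) = 1·28 = 28 = 2^2 · 7.
It suffices to check that the order of 19 is not a proper divisor of 28: compute 19^(28/q) for q ∈ {2, 7}.
19^14 ≡ 57 (mod 58)  [q = 2: ≢ 1 ✓]
19^4 ≡ 53 (mod 58)  [q = 7: ≢ 1 ✓]
All checks pass, so 19 has order 28 and is a primitive root modulo 58.

Yes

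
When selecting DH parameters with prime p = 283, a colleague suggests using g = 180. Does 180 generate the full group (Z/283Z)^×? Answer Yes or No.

Yes

φ(283) = 283 − 1 = 282 = 2 · 3 · 47.
It suffices to check that the order of 180 is not a proper divisor of 282: compute 180^(282/q) for q ∈ {2, 3, 47}.
180^141 ≡ 282 (mod 283)  [q = 2: ≢ 1 ✓]
180^94 ≡ 238 (mod 283)  [q = 3: ≢ 1 ✓]
180^6 ≡ 134 (mod 283)  [q = 47: ≢ 1 ✓]
Every test exponent gives a nontrivial residue, hence 180 generates the full group.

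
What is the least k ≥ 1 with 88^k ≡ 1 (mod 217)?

6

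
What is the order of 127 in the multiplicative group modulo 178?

88

The order of 127 must divide φ(178) = φ(2)·φ(89) = 1·88 = 88 = 2^3 · 11.
Divisors of 88: 1, 2, 4, 8, 11, 22, 44, 88.
Evaluate successive powers at the divisors of 88:
127^1 ≡ 127 (mod 178)
127^2 ≡ 109 (mod 178)
127^4 ≡ 133 (mod 178)
127^8 ≡ 67 (mod 178)
127^11 ≡ 101 (mod 178)
127^22 ≡ 55 (mod 178)
127^44 ≡ 177 (mod 178)
127^88 ≡ 1 (mod 178) ✓
So ord_178(127) = 88.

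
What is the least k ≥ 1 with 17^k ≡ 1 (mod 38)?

9

ord(17) | φ(38) = φ(2)·φ(19) = 1·18 = 18 = 2 · 3^2.
Divisors of 18: 1, 2, 3, 6, 9, 18.
Check 17^d mod 38 for each divisor in increasing order:
17^1 ≡ 17 (mod 38)
17^2 ≡ 23 (mod 38)
17^3 ≡ 11 (mod 38)
17^6 ≡ 7 (mod 38)
17^9 ≡ 1 (mod 38) ✓
So ord_38(17) = 9.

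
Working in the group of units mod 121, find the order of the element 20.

Since 20 ∈ (Z/121Z)^×, its order divides φ(121) = φ(11^2) = 11·(11−1) = 110 = 2 · 5 · 11.
Divisors of 110: 1, 2, 5, 10, 11, 22, 55, 110.
Evaluate successive powers at the divisors of 110:
20^1 ≡ 20
20^2 ≡ 37
20^5 ≡ 34
20^10 ≡ 67
20^11 ≡ 9
20^22 ≡ 81
20^55 ≡ 1
Hence ord(20) = 55.

55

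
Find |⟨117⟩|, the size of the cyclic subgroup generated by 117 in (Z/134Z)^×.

Since 117 ∈ (Z/134Z)^×, its order divides φ(134) = φ(2)·φ(67) = 1·66 = 66 = 2 · 3 · 11.
Divisors of 66: 1, 2, 3, 6, 11, 22, 33, 66.
Compute 117^d (mod 134) for the divisors d until we hit 1:
117^1 ≡ 117 (mod 134)
117^2 ≡ 21 (mod 134)
117^3 ≡ 45 (mod 134)
117^6 ≡ 15 (mod 134)
117^11 ≡ 105 (mod 134)
117^22 ≡ 37 (mod 134)
117^33 ≡ 133 (mod 134)
117^66 ≡ 1 (mod 134) ✓
So ord_134(117) = 66.

66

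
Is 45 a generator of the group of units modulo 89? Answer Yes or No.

φ(89) = 89 − 1 = 88 = 2^3 · 11.
Test 45^(88/q) mod 89 for each prime factor q of 88:
45^44 ≡ 1 (mod 89)  [q = 2: ≡ 1 ✗]
45^8 ≡ 8 (mod 89)  [q = 11: ≢ 1 ✓]
45^44 ≡ 1 shows ord(45) | 44, strictly less than φ(89); not a primitive root.

No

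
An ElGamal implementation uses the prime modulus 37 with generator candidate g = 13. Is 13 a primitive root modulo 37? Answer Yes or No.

φ(37) = 37 − 1 = 36 = 2^2 · 3^2.
An element g generates (Z/37Z)^× iff g^(36/q) ≢ 1 (mod 37) for each prime q ∈ {2, 3}.
13^18 ≡ 36 (mod 37)  [q = 2: ≢ 1 ✓]
13^12 ≡ 10 (mod 37)  [q = 3: ≢ 1 ✓]
None equal 1, so ord_37(13) = 36: 13 is a primitive root.

Yes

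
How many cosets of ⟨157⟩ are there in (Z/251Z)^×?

5

ord(157) | φ(251) = 251 − 1 = 250 = 2 · 5^3.
Divisors of 250: 1, 2, 5, 10, 25, 50, 125, 250.
Evaluate successive powers at the divisors of 250:
157^1 ≡ 157 (mod 251)
157^2 ≡ 51 (mod 251)
157^5 ≡ 231 (mod 251)
157^10 ≡ 149 (mod 251)
157^25 ≡ 250 (mod 251)
157^50 ≡ 1 (mod 251) ✓
So ord_251(157) = 50, hence |⟨157⟩| = 50.
The index is φ(251) / ord(157) = 250 / 50 = 5.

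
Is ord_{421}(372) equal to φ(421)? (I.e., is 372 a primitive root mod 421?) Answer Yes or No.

No

φ(421) = 421 − 1 = 420 = 2^2 · 3 · 5 · 7.
An element g generates (Z/421Z)^× iff g^(420/q) ≢ 1 (mod 421) for each prime q ∈ {2, 3, 5, 7}.
372^210 ≡ 1 (mod 421)  [q = 2: ≡ 1 ✗]
372^140 ≡ 1 (mod 421)  [q = 3: ≡ 1 ✗]
372^84 ≡ 377 (mod 421)  [q = 5: ≢ 1 ✓]
372^60 ≡ 152 (mod 421)  [q = 7: ≢ 1 ✓]
372^210 ≡ 1 shows ord(372) | 210, strictly less than φ(421); not a primitive root.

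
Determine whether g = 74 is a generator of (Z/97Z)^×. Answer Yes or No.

Yes

φ(97) = 97 − 1 = 96 = 2^5 · 3.
It suffices to check that the order of 74 is not a proper divisor of 96: compute 74^(96/q) for q ∈ {2, 3}.
74^48 ≡ 96 (mod 97)  [q = 2: ≢ 1 ✓]
74^32 ≡ 61 (mod 97)  [q = 3: ≢ 1 ✓]
All checks pass, so 74 has order 96 and is a primitive root modulo 97.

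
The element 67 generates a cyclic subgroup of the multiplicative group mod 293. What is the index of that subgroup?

2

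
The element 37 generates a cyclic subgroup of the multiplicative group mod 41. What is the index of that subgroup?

8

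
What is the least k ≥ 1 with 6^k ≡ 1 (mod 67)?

ord(6) | φ(67) = 67 − 1 = 66 = 2 · 3 · 11.
Divisors of 66: 1, 2, 3, 6, 11, 22, 33, 66.
Evaluate successive powers at the divisors of 66:
6^1 ≡ 6 (mod 67)
6^2 ≡ 36 (mod 67)
6^3 ≡ 15 (mod 67)
6^6 ≡ 24 (mod 67)
6^11 ≡ 29 (mod 67)
6^22 ≡ 37 (mod 67)
6^33 ≡ 1 (mod 67) ✓
Hence ord(6) = 33.

33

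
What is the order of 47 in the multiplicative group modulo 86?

ord(47) | φ(86) = φ(2)·φ(43) = 1·42 = 42 = 2 · 3 · 7.
Divisors of 42: 1, 2, 3, 6, 7, 14, 21, 42.
Evaluate successive powers at the divisors of 42:
47^1 ≡ 47 (mod 86)
47^2 ≡ 59 (mod 86)
47^3 ≡ 21 (mod 86)
47^6 ≡ 11 (mod 86)
47^7 ≡ 1 (mod 86) ✓
So ord_86(47) = 7.

7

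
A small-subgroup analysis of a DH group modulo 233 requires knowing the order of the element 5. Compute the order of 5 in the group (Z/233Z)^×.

232

ord(5) | φ(233) = 233 − 1 = 232 = 2^3 · 29.
Divisors of 232: 1, 2, 4, 8, 29, 58, 116, 232.
Compute 5^d (mod 233) for the divisors d until we hit 1:
5^1 ≡ 5 (mod 233)
5^2 ≡ 25 (mod 233)
5^4 ≡ 159 (mod 233)
5^8 ≡ 117 (mod 233)
5^29 ≡ 12 (mod 233)
5^58 ≡ 144 (mod 233)
5^116 ≡ 232 (mod 233)
5^232 ≡ 1 (mod 233) ✓
So ord_233(5) = 232.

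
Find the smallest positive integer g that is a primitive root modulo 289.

3

φ(289) = φ(17^2) = 17·(17−1) = 272 = 2^4 · 17.
g is a primitive root iff g^(272/q) ≢ 1 (mod 289) for each prime q ∈ {2, 17}.
g = 2: 2^136 ≡ 1 — hits 1, so not a primitive root.
g = 3: 3^136 ≡ 288; 3^16 ≡ 171 — none is 1, so 3 is a primitive root.
The smallest primitive root modulo 289 is 3.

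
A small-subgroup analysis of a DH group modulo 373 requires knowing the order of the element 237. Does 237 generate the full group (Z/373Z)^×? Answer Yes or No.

No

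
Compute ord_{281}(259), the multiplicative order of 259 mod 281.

Since 259 ∈ (Z/281Z)^×, its order divides φ(281) = 281 − 1 = 280 = 2^3 · 5 · 7.
Divisors of 280: 1, 2, 4, 5, 7, 8, 10, 14, 20, 28, 35, 40, 56, 70, 140, 280.
Check 259^d mod 281 for each divisor in increasing order:
259^1 ≡ 259
259^2 ≡ 203
259^4 ≡ 183
259^5 ≡ 189
259^7 ≡ 151
259^8 ≡ 50
259^10 ≡ 34
259^14 ≡ 40
259^20 ≡ 32
259^28 ≡ 195
259^35 ≡ 221
259^40 ≡ 181
259^56 ≡ 90
259^70 ≡ 228
259^140 ≡ 280
259^280 ≡ 1
Therefore the multiplicative order of 259 modulo 281 is 280.

280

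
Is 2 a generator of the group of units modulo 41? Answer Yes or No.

φ(41) = 41 − 1 = 40 = 2^3 · 5.
2 is a primitive root mod 41 iff 2^(φ(41)/q) ≢ 1 for every prime q | φ(41), i.e. q ∈ {2, 5}.
2^20 ≡ 1 (mod 41)  [q = 2: ≡ 1 ✗]
2^8 ≡ 10 (mod 41)  [q = 5: ≢ 1 ✓]
Since 2^20 ≡ 1, the order of 2 divides 20 < 40, so 2 is not a primitive root.

No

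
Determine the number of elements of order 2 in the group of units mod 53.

φ(53) = 53 − 1 = 52 = 2^2 · 13.
(Z/53Z)^× is cyclic (|G| = 52); a cyclic group of order m has exactly φ(d) elements of each order d | m, and none otherwise.
2 | 52, and φ(2) = 2 − 1 = 1.

1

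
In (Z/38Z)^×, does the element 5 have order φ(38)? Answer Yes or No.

No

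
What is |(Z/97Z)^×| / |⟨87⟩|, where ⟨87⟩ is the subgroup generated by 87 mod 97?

By Lagrange's theorem, ord_97(87) divides φ(97) = 97 − 1 = 96 = 2^5 · 3.
Divisors of 96: 1, 2, 3, 4, 6, 8, 12, 16, 24, 32, 48, 96.
Check 87^d mod 97 for each divisor in increasing order:
87^1 ≡ 87
87^2 ≡ 3
87^3 ≡ 67
87^4 ≡ 9
87^6 ≡ 27
87^8 ≡ 81
87^12 ≡ 50
87^16 ≡ 62
87^24 ≡ 75
87^32 ≡ 61
87^48 ≡ 96
87^96 ≡ 1
Thus |⟨87⟩| = ord(87) = 96.
The index is φ(97) / ord(87) = 96 / 96 = 1.

1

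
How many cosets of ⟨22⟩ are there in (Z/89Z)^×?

4

By Lagrange's theorem, ord_89(22) divides φ(89) = 89 − 1 = 88 = 2^3 · 11.
Divisors of 88: 1, 2, 4, 8, 11, 22, 44, 88.
Evaluate successive powers at the divisors of 88:
22^1 ≡ 22 (mod 89)
22^2 ≡ 39 (mod 89)
22^4 ≡ 8 (mod 89)
22^8 ≡ 64 (mod 89)
22^11 ≡ 88 (mod 89)
22^22 ≡ 1 (mod 89) ✓
So ord_89(22) = 22, hence |⟨22⟩| = 22.
The index is φ(89) / ord(22) = 88 / 22 = 4.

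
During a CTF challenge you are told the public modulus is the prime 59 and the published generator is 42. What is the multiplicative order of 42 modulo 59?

58

By Lagrange's theorem, ord_59(42) divides φ(59) = 59 − 1 = 58 = 2 · 29.
Divisors of 58: 1, 2, 29, 58.
Check 42^d mod 59 for each divisor in increasing order:
42^1 ≡ 42
42^2 ≡ 53
42^29 ≡ 58
42^58 ≡ 1
So ord_59(42) = 58.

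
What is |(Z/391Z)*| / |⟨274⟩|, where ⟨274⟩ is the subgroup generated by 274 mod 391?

The order of 274 must divide φ(391) = φ(17·23) = (17−1)·(23−1) = 16·22 = 352 = 2^5 · 11.
Divisors of 352: 1, 2, 4, 8, 11, 16, 22, 32, 44, 88, 176, 352.
Check 274^d mod 391 for each divisor in increasing order:
274^1 ≡ 274 (mod 391)
274^2 ≡ 4 (mod 391)
274^4 ≡ 16 (mod 391)
274^8 ≡ 256 (mod 391)
274^11 ≡ 229 (mod 391)
274^16 ≡ 239 (mod 391)
274^22 ≡ 47 (mod 391)
274^32 ≡ 35 (mod 391)
274^44 ≡ 254 (mod 391)
274^88 ≡ 1 (mod 391) ✓
So ord_391(274) = 88, hence |⟨274⟩| = 88.
[(Z/391Z)^× : ⟨274⟩] = 352/88 = 4.

4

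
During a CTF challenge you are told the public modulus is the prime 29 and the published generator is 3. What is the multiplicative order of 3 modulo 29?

Since 3 ∈ (Z/29Z)^×, its order divides φ(29) = 29 − 1 = 28 = 2^2 · 7.
Divisors of 28: 1, 2, 4, 7, 14, 28.
Check 3^d mod 29 for each divisor in increasing order:
3^1 ≡ 3 (mod 29)
3^2 ≡ 9 (mod 29)
3^4 ≡ 23 (mod 29)
3^7 ≡ 12 (mod 29)
3^14 ≡ 28 (mod 29)
3^28 ≡ 1 (mod 29) ✓
Hence ord(3) = 28.

28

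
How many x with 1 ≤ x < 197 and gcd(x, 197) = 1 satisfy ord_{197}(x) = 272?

0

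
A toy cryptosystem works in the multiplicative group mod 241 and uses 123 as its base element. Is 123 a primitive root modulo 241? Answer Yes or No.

No

φ(241) = 241 − 1 = 240 = 2^4 · 3 · 5.
An element g generates (Z/241Z)^× iff g^(240/q) ≢ 1 (mod 241) for each prime q ∈ {2, 3, 5}.
123^120 ≡ 1 (mod 241)  [q = 2: ≡ 1 ✗]
123^80 ≡ 225 (mod 241)  [q = 3: ≢ 1 ✓]
123^48 ≡ 205 (mod 241)  [q = 5: ≢ 1 ✓]
Since 123^120 ≡ 1, the order of 123 divides 120 < 240, so 123 is not a primitive root.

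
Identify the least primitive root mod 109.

φ(109) = 109 − 1 = 108 = 2^2 · 3^3.
g is a primitive root iff g^(108/q) ≢ 1 (mod 109) for each prime q ∈ {2, 3}.
g = 2: 2^54 ≡ 108; 2^36 ≡ 1 — hits 1, so not a primitive root.
g = 3: 3^54 ≡ 1 — hits 1, so not a primitive root.
g = 4: 4^54 ≡ 1 — hits 1, so not a primitive root.
g = 5: 5^54 ≡ 1 — hits 1, so not a primitive root.
g = 6: 6^54 ≡ 108; 6^36 ≡ 63 — none is 1, so 6 is a primitive root.
Hence the least primitive root of 109 is 6.

6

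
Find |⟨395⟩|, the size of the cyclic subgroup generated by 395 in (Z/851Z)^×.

198

ord(395) | φ(851) = φ(23·37) = (23−1)·(37−1) = 22·36 = 792 = 2^3 · 3^2 · 11.
Divisors of 792: 1, 2, 3, 4, 6, 8, 9, 11, 12, 18, 22, 24, 33, 36, 44, 66, 72, 88, 99, 132, 198, 264, 396, 792.
Check 395^d mod 851 for each divisor in increasing order:
395^1 ≡ 395
395^2 ≡ 292
395^3 ≡ 455
395^4 ≡ 164
395^6 ≡ 232
395^8 ≡ 515
395^9 ≡ 36
395^11 ≡ 300
395^12 ≡ 211
395^18 ≡ 445
395^22 ≡ 645
395^24 ≡ 269
395^33 ≡ 323
395^36 ≡ 593
395^44 ≡ 737
395^66 ≡ 507
395^72 ≡ 186
395^88 ≡ 231
395^99 ≡ 369
395^132 ≡ 47
395^198 ≡ 1
Therefore the multiplicative order of 395 modulo 851 is 198.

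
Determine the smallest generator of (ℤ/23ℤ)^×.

φ(23) = 23 − 1 = 22 = 2 · 11.
Test candidates g = 2, 3, … against the prime factors q ∈ {2, 11} of φ(23): g is a generator iff g^(22/q) ≢ 1 for every such q.
g = 2: 2^11 ≡ 1 — hits 1, so not a primitive root.
g = 3: 3^11 ≡ 1 — hits 1, so not a primitive root.
g = 4: 4^11 ≡ 1 — hits 1, so not a primitive root.
g = 5: 5^11 ≡ 22; 5^2 ≡ 2 — none is 1, so 5 is a primitive root.
So 5 is the smallest generator of (Z/23Z)^×.

5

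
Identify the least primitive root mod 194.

φ(194) = φ(2)·φ(97) = 1·96 = 96 = 2^5 · 3.
Test candidates g = 2, 3, … against the prime factors q ∈ {2, 3} of φ(194): g is a generator iff g^(96/q) ≢ 1 for every such q.
g = 2: gcd(2, 194) = 2 > 1, not a unit — skip.
g = 3: 3^48 ≡ 1 — hits 1, so not a primitive root.
g = 4: gcd(4, 194) = 2 > 1, not a unit — skip.
g = 5: 5^48 ≡ 193; 5^32 ≡ 35 — none is 1, so 5 is a primitive root.
Hence the least primitive root of 194 is 5.

5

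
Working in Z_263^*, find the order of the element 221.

131

ord(221) | φ(263) = 263 − 1 = 262 = 2 · 131.
Divisors of 262: 1, 2, 131, 262.
Check 221^d mod 263 for each divisor in increasing order:
221^1 ≡ 221
221^2 ≡ 186
221^131 ≡ 1
So ord_263(221) = 131.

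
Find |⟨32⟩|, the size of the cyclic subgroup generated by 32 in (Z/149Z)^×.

Since 32 ∈ (Z/149Z)^×, its order divides φ(149) = 149 − 1 = 148 = 2^2 · 37.
Divisors of 148: 1, 2, 4, 37, 74, 148.
Compute 32^d (mod 149) for the divisors d until we hit 1:
32^1 ≡ 32
32^2 ≡ 130
32^4 ≡ 63
32^37 ≡ 105
32^74 ≡ 148
32^148 ≡ 1
Therefore the multiplicative order of 32 modulo 149 is 148.

148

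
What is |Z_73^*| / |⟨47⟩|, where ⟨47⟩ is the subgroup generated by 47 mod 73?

1

ord(47) | φ(73) = 73 − 1 = 72 = 2^3 · 3^2.
Divisors of 72: 1, 2, 3, 4, 6, 8, 9, 12, 18, 24, 36, 72.
Evaluate successive powers at the divisors of 72:
47^1 ≡ 47 (mod 73)
47^2 ≡ 19 (mod 73)
47^3 ≡ 17 (mod 73)
47^4 ≡ 69 (mod 73)
47^6 ≡ 70 (mod 73)
47^8 ≡ 16 (mod 73)
47^9 ≡ 22 (mod 73)
47^12 ≡ 9 (mod 73)
47^18 ≡ 46 (mod 73)
47^24 ≡ 8 (mod 73)
47^36 ≡ 72 (mod 73)
47^72 ≡ 1 (mod 73) ✓
So ord_73(47) = 72, hence |⟨47⟩| = 72.
Index = |(Z/73Z)^×| / |⟨47⟩| = 72 / 72 = 1.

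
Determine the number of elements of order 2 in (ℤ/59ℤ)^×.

φ(59) = 59 − 1 = 58 = 2 · 29.
Since (Z/59Z)^× is cyclic of order 58, the number of elements of order d is φ(d) when d | 58 and 0 otherwise.
2 | 58, and φ(2) = 2 − 1 = 1.

1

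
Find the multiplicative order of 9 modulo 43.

21

The order of 9 must divide φ(43) = 43 − 1 = 42 = 2 · 3 · 7.
Divisors of 42: 1, 2, 3, 6, 7, 14, 21, 42.
Check 9^d mod 43 for each divisor in increasing order:
9^1 ≡ 9
9^2 ≡ 38
9^3 ≡ 41
9^6 ≡ 4
9^7 ≡ 36
9^14 ≡ 6
9^21 ≡ 1
The smallest such exponent is 21, so the order of 9 is 21.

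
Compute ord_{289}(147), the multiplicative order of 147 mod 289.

272

ord(147) | φ(289) = φ(17^2) = 17·(17−1) = 272 = 2^4 · 17.
Divisors of 272: 1, 2, 4, 8, 16, 17, 34, 68, 136, 272.
Test each divisor d:
147^1 ≡ 147 (mod 289)
147^2 ≡ 223 (mod 289)
147^4 ≡ 21 (mod 289)
147^8 ≡ 152 (mod 289)
147^16 ≡ 273 (mod 289)
147^17 ≡ 249 (mod 289)
147^34 ≡ 155 (mod 289)
147^68 ≡ 38 (mod 289)
147^136 ≡ 288 (mod 289)
147^272 ≡ 1 (mod 289) ✓
So ord_289(147) = 272.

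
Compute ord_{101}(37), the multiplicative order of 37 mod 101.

The order of 37 must divide φ(101) = 101 − 1 = 100 = 2^2 · 5^2.
Divisors of 100: 1, 2, 4, 5, 10, 20, 25, 50, 100.
Compute 37^d (mod 101) for the divisors d until we hit 1:
37^1 ≡ 37 (mod 101)
37^2 ≡ 56 (mod 101)
37^4 ≡ 5 (mod 101)
37^5 ≡ 84 (mod 101)
37^10 ≡ 87 (mod 101)
37^20 ≡ 95 (mod 101)
37^25 ≡ 1 (mod 101) ✓
Hence ord(37) = 25.

25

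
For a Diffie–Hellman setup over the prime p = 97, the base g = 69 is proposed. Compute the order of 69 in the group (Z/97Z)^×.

32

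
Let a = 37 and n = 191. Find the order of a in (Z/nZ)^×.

38

The order of 37 must divide φ(191) = 191 − 1 = 190 = 2 · 5 · 19.
Divisors of 190: 1, 2, 5, 10, 19, 38, 95, 190.
Check 37^d mod 191 for each divisor in increasing order:
37^1 ≡ 37 (mod 191)
37^2 ≡ 32 (mod 191)
37^5 ≡ 70 (mod 191)
37^10 ≡ 125 (mod 191)
37^19 ≡ 190 (mod 191)
37^38 ≡ 1 (mod 191) ✓
So ord_191(37) = 38.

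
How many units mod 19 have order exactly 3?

2

φ(19) = 19 − 1 = 18 = 2 · 3^2.
In a cyclic group of order 18, there are φ(d) elements of order d for each divisor d of 18, and zero for non-divisors.
3 | 18, and φ(3) = 3 − 1 = 2.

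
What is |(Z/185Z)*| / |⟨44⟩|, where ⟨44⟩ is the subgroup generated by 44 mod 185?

By Lagrange's theorem, ord_185(44) divides φ(185) = φ(5·37) = (5−1)·(37−1) = 4·36 = 144 = 2^4 · 3^2.
Divisors of 144: 1, 2, 3, 4, 6, 8, 9, 12, 16, 18, 24, 36, 48, 72, 144.
Check 44^d mod 185 for each divisor in increasing order:
44^1 ≡ 44 (mod 185)
44^2 ≡ 86 (mod 185)
44^3 ≡ 84 (mod 185)
44^4 ≡ 181 (mod 185)
44^6 ≡ 26 (mod 185)
44^8 ≡ 16 (mod 185)
44^9 ≡ 149 (mod 185)
44^12 ≡ 121 (mod 185)
44^16 ≡ 71 (mod 185)
44^18 ≡ 1 (mod 185) ✓
So ord_185(44) = 18, hence |⟨44⟩| = 18.
The index is φ(185) / ord(44) = 144 / 18 = 8.

8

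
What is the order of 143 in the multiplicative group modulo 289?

272

By Lagrange's theorem, ord_289(143) divides φ(289) = φ(17^2) = 17·(17−1) = 272 = 2^4 · 17.
Divisors of 272: 1, 2, 4, 8, 16, 17, 34, 68, 136, 272.
Evaluate successive powers at the divisors of 272:
143^1 ≡ 143 (mod 289)
143^2 ≡ 219 (mod 289)
143^4 ≡ 276 (mod 289)
143^8 ≡ 169 (mod 289)
143^16 ≡ 239 (mod 289)
143^17 ≡ 75 (mod 289)
143^34 ≡ 134 (mod 289)
143^68 ≡ 38 (mod 289)
143^136 ≡ 288 (mod 289)
143^272 ≡ 1 (mod 289) ✓
The smallest such exponent is 272, so the order of 143 is 272.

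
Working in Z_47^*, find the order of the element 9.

23

The order of 9 must divide φ(47) = 47 − 1 = 46 = 2 · 23.
Divisors of 46: 1, 2, 23, 46.
Compute 9^d (mod 47) for the divisors d until we hit 1:
9^1 ≡ 9 (mod 47)
9^2 ≡ 34 (mod 47)
9^23 ≡ 1 (mod 47) ✓
The smallest such exponent is 23, so the order of 9 is 23.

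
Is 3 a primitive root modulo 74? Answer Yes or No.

No

φ(74) = φ(2)·φ(37) = 1·36 = 36 = 2^2 · 3^2.
3 is a primitive root mod 74 iff 3^(φ(74)/q) ≢ 1 for every prime q | φ(74), i.e. q ∈ {2, 3}.
3^18 ≡ 1 (mod 74)  [q = 2: ≡ 1 ✗]
3^12 ≡ 47 (mod 74)  [q = 3: ≢ 1 ✓]
The check at q = 2 fails, so 3 generates a proper subgroup.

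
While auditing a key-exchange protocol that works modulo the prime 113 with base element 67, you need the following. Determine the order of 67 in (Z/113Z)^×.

112

Since 67 ∈ (Z/113Z)^×, its order divides φ(113) = 113 − 1 = 112 = 2^4 · 7.
Divisors of 112: 1, 2, 4, 7, 8, 14, 16, 28, 56, 112.
Test each divisor d:
67^1 ≡ 67
67^2 ≡ 82
67^4 ≡ 57
67^7 ≡ 35
67^8 ≡ 85
67^14 ≡ 95
67^16 ≡ 106
67^28 ≡ 98
67^56 ≡ 112
67^112 ≡ 1
So ord_113(67) = 112.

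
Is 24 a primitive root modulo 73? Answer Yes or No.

φ(73) = 73 − 1 = 72 = 2^3 · 3^2.
Test 24^(72/q) mod 73 for each prime factor q of 72:
24^36 ≡ 1 (mod 73)  [q = 2: ≡ 1 ✗]
24^24 ≡ 1 (mod 73)  [q = 3: ≡ 1 ✗]
24^36 ≡ 1 shows ord(24) | 36, strictly less than φ(73); not a primitive root.

No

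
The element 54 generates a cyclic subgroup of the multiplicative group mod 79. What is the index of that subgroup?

1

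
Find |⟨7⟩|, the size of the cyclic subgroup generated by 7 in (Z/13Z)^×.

ord(7) | φ(13) = 13 − 1 = 12 = 2^2 · 3.
Divisors of 12: 1, 2, 3, 4, 6, 12.
Compute 7^d (mod 13) for the divisors d until we hit 1:
7^1 ≡ 7 (mod 13)
7^2 ≡ 10 (mod 13)
7^3 ≡ 5 (mod 13)
7^4 ≡ 9 (mod 13)
7^6 ≡ 12 (mod 13)
7^12 ≡ 1 (mod 13) ✓
The smallest such exponent is 12, so the order of 7 is 12.

12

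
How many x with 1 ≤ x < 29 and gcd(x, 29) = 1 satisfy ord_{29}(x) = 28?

φ(29) = 29 − 1 = 28 = 2^2 · 7.
(Z/29Z)^× is cyclic (|G| = 28); a cyclic group of order m has exactly φ(d) elements of each order d | m, and none otherwise.
28 = 2^2 · 7 divides 28, and φ(28) = 12.

12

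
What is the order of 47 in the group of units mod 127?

21

Since 47 ∈ (Z/127Z)^×, its order divides φ(127) = 127 − 1 = 126 = 2 · 3^2 · 7.
Divisors of 126: 1, 2, 3, 6, 7, 9, 14, 18, 21, 42, 63, 126.
Test each divisor d:
47^1 ≡ 47
47^2 ≡ 50
47^3 ≡ 64
47^6 ≡ 32
47^7 ≡ 107
47^9 ≡ 16
47^14 ≡ 19
47^18 ≡ 2
47^21 ≡ 1
So ord_127(47) = 21.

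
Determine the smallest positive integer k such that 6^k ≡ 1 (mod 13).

12

By Lagrange's theorem, ord_13(6) divides φ(13) = 13 − 1 = 12 = 2^2 · 3.
Divisors of 12: 1, 2, 3, 4, 6, 12.
Evaluate successive powers at the divisors of 12:
6^1 ≡ 6
6^2 ≡ 10
6^3 ≡ 8
6^4 ≡ 9
6^6 ≡ 12
6^12 ≡ 1
Therefore the multiplicative order of 6 modulo 13 is 12.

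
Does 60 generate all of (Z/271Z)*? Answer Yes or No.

No

φ(271) = 271 − 1 = 270 = 2 · 3^3 · 5.
It suffices to check that the order of 60 is not a proper divisor of 270: compute 60^(270/q) for q ∈ {2, 3, 5}.
60^135 ≡ 270 (mod 271)  [q = 2: ≢ 1 ✓]
60^90 ≡ 242 (mod 271)  [q = 3: ≢ 1 ✓]
60^54 ≡ 1 (mod 271)  [q = 5: ≡ 1 ✗]
The check at q = 5 fails, so 60 generates a proper subgroup.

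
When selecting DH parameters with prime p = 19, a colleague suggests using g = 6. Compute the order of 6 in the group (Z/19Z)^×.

ord(6) | φ(19) = 19 − 1 = 18 = 2 · 3^2.
Divisors of 18: 1, 2, 3, 6, 9, 18.
Check 6^d mod 19 for each divisor in increasing order:
6^1 ≡ 6 (mod 19)
6^2 ≡ 17 (mod 19)
6^3 ≡ 7 (mod 19)
6^6 ≡ 11 (mod 19)
6^9 ≡ 1 (mod 19) ✓
Hence ord(6) = 9.

9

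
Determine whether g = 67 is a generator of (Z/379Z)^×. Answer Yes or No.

No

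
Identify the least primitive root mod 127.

φ(127) = 127 − 1 = 126 = 2 · 3^2 · 7.
g is a primitive root iff g^(126/q) ≢ 1 (mod 127) for each prime q ∈ {2, 3, 7}.
g = 2: 2^63 ≡ 1 — hits 1, so not a primitive root.
g = 3: 3^63 ≡ 126; 3^42 ≡ 107; 3^18 ≡ 4 — none is 1, so 3 is a primitive root.
The smallest primitive root modulo 127 is 3.

3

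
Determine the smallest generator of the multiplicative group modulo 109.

6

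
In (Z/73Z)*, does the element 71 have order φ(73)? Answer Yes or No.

φ(73) = 73 − 1 = 72 = 2^3 · 3^2.
Test 71^(72/q) mod 73 for each prime factor q of 72:
71^36 ≡ 1 (mod 73)  [q = 2: ≡ 1 ✗]
71^24 ≡ 64 (mod 73)  [q = 3: ≢ 1 ✓]
71^36 ≡ 1 shows ord(71) | 36, strictly less than φ(73); not a primitive root.

No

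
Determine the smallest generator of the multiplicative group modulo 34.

3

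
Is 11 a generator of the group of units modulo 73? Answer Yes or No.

φ(73) = 73 − 1 = 72 = 2^3 · 3^2.
11 is a primitive root mod 73 iff 11^(φ(73)/q) ≢ 1 for every prime q | φ(73), i.e. q ∈ {2, 3}.
11^36 ≡ 72 (mod 73)  [q = 2: ≢ 1 ✓]
11^24 ≡ 8 (mod 73)  [q = 3: ≢ 1 ✓]
None equal 1, so ord_73(11) = 72: 11 is a primitive root.

Yes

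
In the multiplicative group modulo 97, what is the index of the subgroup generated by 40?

1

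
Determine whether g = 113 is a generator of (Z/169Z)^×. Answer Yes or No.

φ(169) = φ(13^2) = 13·(13−1) = 156 = 2^2 · 3 · 13.
An element g generates (Z/169Z)^× iff g^(156/q) ≢ 1 (mod 169) for each prime q ∈ {2, 3, 13}.
113^78 ≡ 1 (mod 169)  [q = 2: ≡ 1 ✗]
113^52 ≡ 22 (mod 169)  [q = 3: ≢ 1 ✓]
113^12 ≡ 66 (mod 169)  [q = 13: ≢ 1 ✓]
The check at q = 2 fails, so 113 generates a proper subgroup.

No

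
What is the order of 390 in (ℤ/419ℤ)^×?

Since 390 ∈ (Z/419Z)^×, its order divides φ(419) = 419 − 1 = 418 = 2 · 11 · 19.
Divisors of 418: 1, 2, 11, 19, 22, 38, 209, 418.
Compute 390^d (mod 419) for the divisors d until we hit 1:
390^1 ≡ 390
390^2 ≡ 3
390^11 ≡ 76
390^19 ≡ 290
390^22 ≡ 329
390^38 ≡ 300
390^209 ≡ 418
390^418 ≡ 1
Therefore the multiplicative order of 390 modulo 419 is 418.

418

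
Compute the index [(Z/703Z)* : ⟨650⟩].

36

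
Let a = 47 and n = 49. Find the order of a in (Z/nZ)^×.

The order of 47 must divide φ(49) = φ(7^2) = 7·(7−1) = 42 = 2 · 3 · 7.
Divisors of 42: 1, 2, 3, 6, 7, 14, 21, 42.
Compute 47^d (mod 49) for the divisors d until we hit 1:
47^1 ≡ 47 (mod 49)
47^2 ≡ 4 (mod 49)
47^3 ≡ 41 (mod 49)
47^6 ≡ 15 (mod 49)
47^7 ≡ 19 (mod 49)
47^14 ≡ 18 (mod 49)
47^21 ≡ 48 (mod 49)
47^42 ≡ 1 (mod 49) ✓
Therefore the multiplicative order of 47 modulo 49 is 42.

42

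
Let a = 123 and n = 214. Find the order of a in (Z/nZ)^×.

By Lagrange's theorem, ord_214(123) divides φ(214) = φ(2)·φ(107) = 1·106 = 106 = 2 · 53.
Divisors of 106: 1, 2, 53, 106.
Test each divisor d:
123^1 ≡ 123 (mod 214)
123^2 ≡ 149 (mod 214)
123^53 ≡ 1 (mod 214) ✓
Therefore the multiplicative order of 123 modulo 214 is 53.

53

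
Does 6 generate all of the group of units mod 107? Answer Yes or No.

φ(107) = 107 − 1 = 106 = 2 · 53.
It suffices to check that the order of 6 is not a proper divisor of 106: compute 6^(106/q) for q ∈ {2, 53}.
6^53 ≡ 106 (mod 107)  [q = 2: ≢ 1 ✓]
6^2 ≡ 36 (mod 107)  [q = 53: ≢ 1 ✓]
None equal 1, so ord_107(6) = 106: 6 is a primitive root.

Yes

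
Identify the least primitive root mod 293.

φ(293) = 293 − 1 = 292 = 2^2 · 73.
Test candidates g = 2, 3, … against the prime factors q ∈ {2, 73} of φ(293): g is a generator iff g^(292/q) ≢ 1 for every such q.
g = 2: 2^146 ≡ 292; 2^4 ≡ 16 — none is 1, so 2 is a primitive root.
Hence the least primitive root of 293 is 2.

2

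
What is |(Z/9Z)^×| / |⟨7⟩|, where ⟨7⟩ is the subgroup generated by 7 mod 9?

The order of 7 must divide φ(9) = φ(3^2) = 3·(3−1) = 6 = 2 · 3.
Divisors of 6: 1, 2, 3, 6.
Compute 7^d (mod 9) for the divisors d until we hit 1:
7^1 ≡ 7 (mod 9)
7^2 ≡ 4 (mod 9)
7^3 ≡ 1 (mod 9) ✓
So ord_9(7) = 3, hence |⟨7⟩| = 3.
The index is φ(9) / ord(7) = 6 / 3 = 2.

2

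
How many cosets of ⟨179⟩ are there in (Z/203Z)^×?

By Lagrange's theorem, ord_203(179) divides φ(203) = φ(7·29) = (7−1)·(29−1) = 6·28 = 168 = 2^3 · 3 · 7.
Divisors of 168: 1, 2, 3, 4, 6, 7, 8, 12, 14, 21, 24, 28, 42, 56, 84, 168.
Compute 179^d (mod 203) for the divisors d until we hit 1:
179^1 ≡ 179 (mod 203)
179^2 ≡ 170 (mod 203)
179^3 ≡ 183 (mod 203)
179^4 ≡ 74 (mod 203)
179^6 ≡ 197 (mod 203)
179^7 ≡ 144 (mod 203)
179^8 ≡ 198 (mod 203)
179^12 ≡ 36 (mod 203)
179^14 ≡ 30 (mod 203)
179^21 ≡ 57 (mod 203)
179^24 ≡ 78 (mod 203)
179^28 ≡ 88 (mod 203)
179^42 ≡ 1 (mod 203) ✓
The order of 179 is 42, so the subgroup it generates has 42 elements.
Index = |(Z/203Z)^×| / |⟨179⟩| = 168 / 42 = 4.

4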